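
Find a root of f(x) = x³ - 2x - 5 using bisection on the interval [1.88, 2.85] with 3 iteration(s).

f(x) = x³ - 2x - 5
Initial interval: [1.88, 2.85]

Iteration 1:
  c_1 = (1.880000 + 2.850000)/2 = 2.365000
  f(c_1) = f(2.365000) = 3.497977
  f(a) × f(c) < 0, new interval: [1.880000, 2.365000]
Iteration 2:
  c_2 = (1.880000 + 2.365000)/2 = 2.122500
  f(c_2) = f(2.122500) = 0.316876
  f(a) × f(c) < 0, new interval: [1.880000, 2.122500]
Iteration 3:
  c_3 = (1.880000 + 2.122500)/2 = 2.001250
  f(c_3) = f(2.001250) = -0.987491
  f(a) × f(c) ≥ 0, new interval: [2.001250, 2.122500]

After 3 iteration(s), the approximation is c_3 = 2.001250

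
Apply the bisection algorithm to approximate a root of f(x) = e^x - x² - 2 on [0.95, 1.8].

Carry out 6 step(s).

f(x) = e^x - x² - 2
Initial interval: [0.95, 1.8]

Iteration 1:
  c_1 = (0.950000 + 1.800000)/2 = 1.375000
  f(c_1) = f(1.375000) = 0.064452
  f(a) × f(c) < 0, new interval: [0.950000, 1.375000]
Iteration 2:
  c_2 = (0.950000 + 1.375000)/2 = 1.162500
  f(c_2) = f(1.162500) = -0.153488
  f(a) × f(c) ≥ 0, new interval: [1.162500, 1.375000]
Iteration 3:
  c_3 = (1.162500 + 1.375000)/2 = 1.268750
  f(c_3) = f(1.268750) = -0.053322
  f(a) × f(c) ≥ 0, new interval: [1.268750, 1.375000]
Iteration 4:
  c_4 = (1.268750 + 1.375000)/2 = 1.321875
  f(c_4) = f(1.321875) = 0.003093
  f(a) × f(c) < 0, new interval: [1.268750, 1.321875]
Iteration 5:
  c_5 = (1.268750 + 1.321875)/2 = 1.295313
  f(c_5) = f(1.295313) = -0.025697
  f(a) × f(c) ≥ 0, new interval: [1.295313, 1.321875]
Iteration 6:
  c_6 = (1.295313 + 1.321875)/2 = 1.308594
  f(c_6) = f(1.308594) = -0.011452
  f(a) × f(c) ≥ 0, new interval: [1.308594, 1.321875]

After 6 iteration(s), the approximation is c_6 = 1.308594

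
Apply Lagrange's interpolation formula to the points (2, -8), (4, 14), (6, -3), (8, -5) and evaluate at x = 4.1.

Lagrange interpolation formula:
P(x) = Σ yᵢ × Lᵢ(x)
where Lᵢ(x) = Π_{j≠i} (x - xⱼ)/(xᵢ - xⱼ)

L_0(4.1) = (4.1 - 4)/(2 - 4) × (4.1 - 6)/(2 - 6) × (4.1 - 8)/(2 - 8) = -0.015437
L_1(4.1) = (4.1 - 2)/(4 - 2) × (4.1 - 6)/(4 - 6) × (4.1 - 8)/(4 - 8) = 0.972563
L_2(4.1) = (4.1 - 2)/(6 - 2) × (4.1 - 4)/(6 - 4) × (4.1 - 8)/(6 - 8) = 0.051187
L_3(4.1) = (4.1 - 2)/(8 - 2) × (4.1 - 4)/(8 - 4) × (4.1 - 6)/(8 - 6) = -0.008312

P(4.1) = (-8)×L_0(4.1) + 14×L_1(4.1) + (-3)×L_2(4.1) + (-5)×L_3(4.1)
P(4.1) = 13.627375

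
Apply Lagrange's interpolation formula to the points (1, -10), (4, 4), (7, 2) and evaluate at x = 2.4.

Lagrange interpolation formula:
P(x) = Σ yᵢ × Lᵢ(x)
where Lᵢ(x) = Π_{j≠i} (x - xⱼ)/(xᵢ - xⱼ)

L_0(2.4) = (2.4 - 4)/(1 - 4) × (2.4 - 7)/(1 - 7) = 0.408889
L_1(2.4) = (2.4 - 1)/(4 - 1) × (2.4 - 7)/(4 - 7) = 0.715556
L_2(2.4) = (2.4 - 1)/(7 - 1) × (2.4 - 4)/(7 - 4) = -0.124444

P(2.4) = (-10)×L_0(2.4) + 4×L_1(2.4) + 2×L_2(2.4)
P(2.4) = -1.475556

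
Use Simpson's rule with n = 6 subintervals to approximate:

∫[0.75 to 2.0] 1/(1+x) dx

f(x) = 1/(1+x)
a = 0.75, b = 2.0, n = 6
h = (b - a)/n = 0.208333

Simpson's rule: (h/3)[f(x₀) + 4f(x₁) + 2f(x₂) + ... + f(xₙ)]

x_0 = 0.7500, f(x_0) = 0.571429, coefficient = 1
x_1 = 0.9583, f(x_1) = 0.510638, coefficient = 4
x_2 = 1.1667, f(x_2) = 0.461538, coefficient = 2
x_3 = 1.3750, f(x_3) = 0.421053, coefficient = 4
x_4 = 1.5833, f(x_4) = 0.387097, coefficient = 2
x_5 = 1.7917, f(x_5) = 0.358209, coefficient = 4
x_6 = 2.0000, f(x_6) = 0.333333, coefficient = 1

I ≈ (0.208333/3) × 7.761632 = 0.539002
Exact value: 0.538997
Error: 0.000006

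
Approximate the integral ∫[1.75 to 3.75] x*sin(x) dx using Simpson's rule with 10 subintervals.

f(x) = x*sin(x)
a = 1.75, b = 3.75, n = 10
h = (b - a)/n = 0.200000

Simpson's rule: (h/3)[f(x₀) + 4f(x₁) + 2f(x₂) + ... + f(xₙ)]

x_0 = 1.7500, f(x_0) = 1.721975, coefficient = 1
x_1 = 1.9500, f(x_1) = 1.811471, coefficient = 4
x_2 = 2.1500, f(x_2) = 1.799332, coefficient = 2
x_3 = 2.3500, f(x_3) = 1.671962, coefficient = 4
x_4 = 2.5500, f(x_4) = 1.422093, coefficient = 2
x_5 = 2.7500, f(x_5) = 1.049568, coefficient = 4
x_6 = 2.9500, f(x_6) = 0.561747, coefficient = 2
x_7 = 3.1500, f(x_7) = -0.026483, coefficient = 4
x_8 = 3.3500, f(x_8) = -0.693122, coefficient = 2
x_9 = 3.5500, f(x_9) = -1.409876, coefficient = 4
x_10 = 3.7500, f(x_10) = -2.143355, coefficient = 1

I ≈ (0.200000/3) × 18.145294 = 1.209686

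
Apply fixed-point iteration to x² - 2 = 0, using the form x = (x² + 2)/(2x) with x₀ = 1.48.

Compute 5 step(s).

Equation: x² - 2 = 0
Fixed-point form: x = (x² + 2)/(2x)
x₀ = 1.48

x_1 = g(1.480000) = 1.415676
x_2 = g(1.415676) = 1.414214
x_3 = g(1.414214) = 1.414214
x_4 = g(1.414214) = 1.414214
x_5 = g(1.414214) = 1.414214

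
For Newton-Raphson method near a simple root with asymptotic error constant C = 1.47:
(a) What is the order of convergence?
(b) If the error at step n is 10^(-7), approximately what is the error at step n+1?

(a) Newton-Raphson has quadratic (order 2) convergence near simple roots.
    This means |e_{n+1}| ≈ C|e_n|².

(b) With |e_n| = 10^(-7) and C = 1.47:
    |e_{n+1}| ≈ 1.47 × (10^(-7))² = 1.47 × 10^(-14)

(a) 2 (quadratic); (b) |e_{n+1}| ≈ 1.470e-14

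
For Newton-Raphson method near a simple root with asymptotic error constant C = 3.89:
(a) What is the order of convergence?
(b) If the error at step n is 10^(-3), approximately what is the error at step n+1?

(a) Newton-Raphson has quadratic (order 2) convergence near simple roots.
    This means |e_{n+1}| ≈ C|e_n|².

(b) With |e_n| = 10^(-3) and C = 3.89:
    |e_{n+1}| ≈ 3.89 × (10^(-3))² = 3.89 × 10^(-6)

(a) 2 (quadratic); (b) |e_{n+1}| ≈ 3.890e-06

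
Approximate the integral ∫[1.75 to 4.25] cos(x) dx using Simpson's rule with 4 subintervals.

f(x) = cos(x)
a = 1.75, b = 4.25, n = 4
h = (b - a)/n = 0.625000

Simpson's rule: (h/3)[f(x₀) + 4f(x₁) + 2f(x₂) + ... + f(xₙ)]

x_0 = 1.7500, f(x_0) = -0.178246, coefficient = 1
x_1 = 2.3750, f(x_1) = -0.720278, coefficient = 4
x_2 = 3.0000, f(x_2) = -0.989992, coefficient = 2
x_3 = 3.6250, f(x_3) = -0.885416, coefficient = 4
x_4 = 4.2500, f(x_4) = -0.446087, coefficient = 1

I ≈ (0.625000/3) × -9.027098 = -1.880645
Exact value: -1.878975
Error: 0.001670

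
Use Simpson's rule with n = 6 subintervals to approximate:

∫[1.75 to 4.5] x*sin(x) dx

f(x) = x*sin(x)
a = 1.75, b = 4.5, n = 6
h = (b - a)/n = 0.458333

Simpson's rule: (h/3)[f(x₀) + 4f(x₁) + 2f(x₂) + ... + f(xₙ)]

x_0 = 1.7500, f(x_0) = 1.721975, coefficient = 1
x_1 = 2.2083, f(x_1) = 1.774538, coefficient = 4
x_2 = 2.6667, f(x_2) = 1.219394, coefficient = 2
x_3 = 3.1250, f(x_3) = 0.051850, coefficient = 4
x_4 = 3.5833, f(x_4) = -1.531924, coefficient = 2
x_5 = 4.0417, f(x_5) = -3.166132, coefficient = 4
x_6 = 4.5000, f(x_6) = -4.398886, coefficient = 1

I ≈ (0.458333/3) × -8.660951 = -1.323201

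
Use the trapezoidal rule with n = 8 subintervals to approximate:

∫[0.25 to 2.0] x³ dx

f(x) = x³
a = 0.25, b = 2.0, n = 8
h = (b - a)/n = 0.218750

Trapezoidal rule: (h/2)[f(x₀) + 2f(x₁) + 2f(x₂) + ... + f(xₙ)]

x_0 = 0.2500, f(x_0) = 0.015625, coefficient = 1
x_1 = 0.4688, f(x_1) = 0.102997, coefficient = 2
x_2 = 0.6875, f(x_2) = 0.324951, coefficient = 2
x_3 = 0.9062, f(x_3) = 0.744293, coefficient = 2
x_4 = 1.1250, f(x_4) = 1.423828, coefficient = 2
x_5 = 1.3438, f(x_5) = 2.426361, coefficient = 2
x_6 = 1.5625, f(x_6) = 3.814697, coefficient = 2
x_7 = 1.7812, f(x_7) = 5.651642, coefficient = 2
x_8 = 2.0000, f(x_8) = 8.000000, coefficient = 1

I ≈ (0.218750/2) × 36.993164 = 4.046127
Exact value: 3.999023
Error: 0.047104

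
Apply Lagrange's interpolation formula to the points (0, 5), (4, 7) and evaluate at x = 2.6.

Lagrange interpolation formula:
P(x) = Σ yᵢ × Lᵢ(x)
where Lᵢ(x) = Π_{j≠i} (x - xⱼ)/(xᵢ - xⱼ)

L_0(2.6) = (2.6 - 4)/(0 - 4) = 0.350000
L_1(2.6) = (2.6 - 0)/(4 - 0) = 0.650000

P(2.6) = 5×L_0(2.6) + 7×L_1(2.6)
P(2.6) = 6.300000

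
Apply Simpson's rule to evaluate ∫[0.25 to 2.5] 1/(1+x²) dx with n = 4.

f(x) = 1/(1+x²)
a = 0.25, b = 2.5, n = 4
h = (b - a)/n = 0.562500

Simpson's rule: (h/3)[f(x₀) + 4f(x₁) + 2f(x₂) + ... + f(xₙ)]

x_0 = 0.2500, f(x_0) = 0.941176, coefficient = 1
x_1 = 0.8125, f(x_1) = 0.602353, coefficient = 4
x_2 = 1.3750, f(x_2) = 0.345946, coefficient = 2
x_3 = 1.9375, f(x_3) = 0.210353, coefficient = 4
x_4 = 2.5000, f(x_4) = 0.137931, coefficient = 1

I ≈ (0.562500/3) × 5.021824 = 0.941592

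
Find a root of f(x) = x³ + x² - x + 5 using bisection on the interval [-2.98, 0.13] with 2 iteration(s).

f(x) = x³ + x² - x + 5
Initial interval: [-2.98, 0.13]

Iteration 1:
  c_1 = (-2.980000 + 0.130000)/2 = -1.425000
  f(c_1) = f(-1.425000) = 5.561984
  f(a) × f(c) < 0, new interval: [-2.980000, -1.425000]
Iteration 2:
  c_2 = (-2.980000 + (-1.425000))/2 = -2.202500
  f(c_2) = f(-2.202500) = 1.369165
  f(a) × f(c) < 0, new interval: [-2.980000, -2.202500]

After 2 iteration(s), the approximation is c_2 = -2.202500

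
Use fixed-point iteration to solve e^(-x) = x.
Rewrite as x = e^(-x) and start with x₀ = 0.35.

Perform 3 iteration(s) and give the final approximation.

Equation: e^(-x) = x
Fixed-point form: x = e^(-x)
x₀ = 0.35

x_1 = g(0.350000) = 0.704688
x_2 = g(0.704688) = 0.494263
x_3 = g(0.494263) = 0.610020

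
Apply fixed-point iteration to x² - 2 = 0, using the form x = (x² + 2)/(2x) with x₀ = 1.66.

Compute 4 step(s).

Equation: x² - 2 = 0
Fixed-point form: x = (x² + 2)/(2x)
x₀ = 1.66

x_1 = g(1.660000) = 1.432410
x_2 = g(1.432410) = 1.414329
x_3 = g(1.414329) = 1.414214
x_4 = g(1.414214) = 1.414214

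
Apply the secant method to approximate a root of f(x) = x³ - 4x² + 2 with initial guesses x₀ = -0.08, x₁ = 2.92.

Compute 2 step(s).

f(x) = x³ - 4x² + 2
x₀ = -0.08, x₁ = 2.92

Secant formula: x_{n+1} = x_n - f(x_n)(x_n - x_{n-1})/(f(x_n) - f(x_{n-1}))

Iteration 1:
  f(-0.080000) = 1.973888
  f(2.920000) = -7.208512
  x_2 = 2.920000 - (-7.208512)×(2.920000 - (-0.080000))/(-7.208512 - 1.973888)
       = 0.564893
Iteration 2:
  f(2.920000) = -7.208512
  f(0.564893) = 0.903844
  x_3 = 0.564893 - 0.903844×(0.564893 - 2.920000)/(0.903844 - (-7.208512))
       = 0.827289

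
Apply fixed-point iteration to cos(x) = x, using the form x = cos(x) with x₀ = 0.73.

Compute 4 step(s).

Equation: cos(x) = x
Fixed-point form: x = cos(x)
x₀ = 0.73

x_1 = g(0.730000) = 0.745174
x_2 = g(0.745174) = 0.734970
x_3 = g(0.734970) = 0.741851
x_4 = g(0.741851) = 0.737219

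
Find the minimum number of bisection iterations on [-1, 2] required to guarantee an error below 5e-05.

We need (b-a)/2^n ≤ 5e-05
(2 - (-1))/2^n ≤ 5e-05
3/2^n ≤ 5e-05
2^n ≥ 60000
n ≥ log₂(60000) = 15.87
n ≥ 16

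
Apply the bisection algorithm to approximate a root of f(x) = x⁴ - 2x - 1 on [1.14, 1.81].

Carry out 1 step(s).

f(x) = x⁴ - 2x - 1
Initial interval: [1.14, 1.81]

Iteration 1:
  c_1 = (1.140000 + 1.810000)/2 = 1.475000
  f(c_1) = f(1.475000) = 0.783344
  f(a) × f(c) < 0, new interval: [1.140000, 1.475000]

After 1 iteration(s), the approximation is c_1 = 1.475000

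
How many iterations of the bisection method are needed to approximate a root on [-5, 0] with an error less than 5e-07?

We need (b-a)/2^n ≤ 5e-07
(0 - (-5))/2^n ≤ 5e-07
5/2^n ≤ 5e-07
2^n ≥ 10000000
n ≥ log₂(10000000) = 23.25
n ≥ 24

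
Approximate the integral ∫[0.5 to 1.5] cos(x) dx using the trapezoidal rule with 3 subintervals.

f(x) = cos(x)
a = 0.5, b = 1.5, n = 3
h = (b - a)/n = 0.333333

Trapezoidal rule: (h/2)[f(x₀) + 2f(x₁) + 2f(x₂) + ... + f(xₙ)]

x_0 = 0.5000, f(x_0) = 0.877583, coefficient = 1
x_1 = 0.8333, f(x_1) = 0.672412, coefficient = 2
x_2 = 1.1667, f(x_2) = 0.393219, coefficient = 2
x_3 = 1.5000, f(x_3) = 0.070737, coefficient = 1

I ≈ (0.333333/2) × 3.079582 = 0.513264
Exact value: 0.518069
Error: 0.004806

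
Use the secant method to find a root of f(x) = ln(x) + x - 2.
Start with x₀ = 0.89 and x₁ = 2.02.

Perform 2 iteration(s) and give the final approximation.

f(x) = ln(x) + x - 2
x₀ = 0.89, x₁ = 2.02

Secant formula: x_{n+1} = x_n - f(x_n)(x_n - x_{n-1})/(f(x_n) - f(x_{n-1}))

Iteration 1:
  f(0.890000) = -1.226534
  f(2.020000) = 0.723098
  x_2 = 2.020000 - 0.723098×(2.020000 - 0.890000)/(0.723098 - (-1.226534))
       = 1.600895
Iteration 2:
  f(2.020000) = 0.723098
  f(1.600895) = 0.071458
  x_3 = 1.600895 - 0.071458×(1.600895 - 2.020000)/(0.071458 - 0.723098)
       = 1.554937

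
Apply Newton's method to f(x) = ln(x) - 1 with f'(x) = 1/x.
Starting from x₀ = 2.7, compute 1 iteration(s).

f(x) = ln(x) - 1
f'(x) = 1/x
x₀ = 2.7

Newton-Raphson formula: x_{n+1} = x_n - f(x_n)/f'(x_n)

Iteration 1:
  f(2.700000) = -0.006748
  f'(2.700000) = 0.370370
  x_1 = 2.700000 - (-0.006748)/0.370370 = 2.718220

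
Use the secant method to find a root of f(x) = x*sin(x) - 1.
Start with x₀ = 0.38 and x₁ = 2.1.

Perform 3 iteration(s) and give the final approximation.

f(x) = x*sin(x) - 1
x₀ = 0.38, x₁ = 2.1

Secant formula: x_{n+1} = x_n - f(x_n)(x_n - x_{n-1})/(f(x_n) - f(x_{n-1}))

Iteration 1:
  f(0.380000) = -0.859050
  f(2.100000) = 0.812740
  x_2 = 2.100000 - 0.812740×(2.100000 - 0.380000)/(0.812740 - (-0.859050))
       = 1.263823
Iteration 2:
  f(2.100000) = 0.812740
  f(1.263823) = 0.204742
  x_3 = 1.263823 - 0.204742×(1.263823 - 2.100000)/(0.204742 - 0.812740)
       = 0.982241
Iteration 3:
  f(1.263823) = 0.204742
  f(0.982241) = -0.183027
  x_4 = 0.982241 - (-0.183027)×(0.982241 - 1.263823)/(-0.183027 - 0.204742)
       = 1.115148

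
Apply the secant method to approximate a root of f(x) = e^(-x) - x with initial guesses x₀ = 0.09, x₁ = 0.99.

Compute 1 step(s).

f(x) = e^(-x) - x
x₀ = 0.09, x₁ = 0.99

Secant formula: x_{n+1} = x_n - f(x_n)(x_n - x_{n-1})/(f(x_n) - f(x_{n-1}))

Iteration 1:
  f(0.090000) = 0.823931
  f(0.990000) = -0.618423
  x_2 = 0.990000 - (-0.618423)×(0.990000 - 0.090000)/(-0.618423 - 0.823931)
       = 0.604116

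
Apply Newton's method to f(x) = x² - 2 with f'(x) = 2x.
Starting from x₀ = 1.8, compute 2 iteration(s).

f(x) = x² - 2
f'(x) = 2x
x₀ = 1.8

Newton-Raphson formula: x_{n+1} = x_n - f(x_n)/f'(x_n)

Iteration 1:
  f(1.800000) = 1.240000
  f'(1.800000) = 3.600000
  x_1 = 1.800000 - 1.240000/3.600000 = 1.455556
Iteration 2:
  f(1.455556) = 0.118642
  f'(1.455556) = 2.911111
  x_2 = 1.455556 - 0.118642/2.911111 = 1.414801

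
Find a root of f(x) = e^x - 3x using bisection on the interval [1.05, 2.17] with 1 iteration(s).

f(x) = e^x - 3x
Initial interval: [1.05, 2.17]

Iteration 1:
  c_1 = (1.050000 + 2.170000)/2 = 1.610000
  f(c_1) = f(1.610000) = 0.172811
  f(a) × f(c) < 0, new interval: [1.050000, 1.610000]

After 1 iteration(s), the approximation is c_1 = 1.610000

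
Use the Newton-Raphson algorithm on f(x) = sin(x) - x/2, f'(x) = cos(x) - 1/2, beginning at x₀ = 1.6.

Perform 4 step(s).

f(x) = sin(x) - x/2
f'(x) = cos(x) - 1/2
x₀ = 1.6

Newton-Raphson formula: x_{n+1} = x_n - f(x_n)/f'(x_n)

Iteration 1:
  f(1.600000) = 0.199574
  f'(1.600000) = -0.529200
  x_1 = 1.600000 - 0.199574/(-0.529200) = 1.977124
Iteration 2:
  f(1.977124) = -0.069983
  f'(1.977124) = -0.895238
  x_2 = 1.977124 - (-0.069983)/(-0.895238) = 1.898951
Iteration 3:
  f(1.898951) = -0.002837
  f'(1.898951) = -0.822297
  x_3 = 1.898951 - (-0.002837)/(-0.822297) = 1.895501
Iteration 4:
  f(1.895501) = -0.000006
  f'(1.895501) = -0.819029
  x_4 = 1.895501 - (-0.000006)/(-0.819029) = 1.895494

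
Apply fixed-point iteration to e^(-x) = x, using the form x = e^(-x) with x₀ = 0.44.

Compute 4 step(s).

Equation: e^(-x) = x
Fixed-point form: x = e^(-x)
x₀ = 0.44

x_1 = g(0.440000) = 0.644036
x_2 = g(0.644036) = 0.525168
x_3 = g(0.525168) = 0.591456
x_4 = g(0.591456) = 0.553521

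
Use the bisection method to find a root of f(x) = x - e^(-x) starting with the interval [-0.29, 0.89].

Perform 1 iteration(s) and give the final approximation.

f(x) = x - e^(-x)
Initial interval: [-0.29, 0.89]

Iteration 1:
  c_1 = (-0.290000 + 0.890000)/2 = 0.300000
  f(c_1) = f(0.300000) = -0.440818
  f(a) × f(c) ≥ 0, new interval: [0.300000, 0.890000]

After 1 iteration(s), the approximation is c_1 = 0.300000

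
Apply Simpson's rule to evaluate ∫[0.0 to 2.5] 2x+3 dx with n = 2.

f(x) = 2x+3
a = 0.0, b = 2.5, n = 2
h = (b - a)/n = 1.250000

Simpson's rule: (h/3)[f(x₀) + 4f(x₁) + 2f(x₂) + ... + f(xₙ)]

x_0 = 0.0000, f(x_0) = 3.000000, coefficient = 1
x_1 = 1.2500, f(x_1) = 5.500000, coefficient = 4
x_2 = 2.5000, f(x_2) = 8.000000, coefficient = 1

I ≈ (1.250000/3) × 33.000000 = 13.750000
Exact value: 13.750000
Error: 0.000000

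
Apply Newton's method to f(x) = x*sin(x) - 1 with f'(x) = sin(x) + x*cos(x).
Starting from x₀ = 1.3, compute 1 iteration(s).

f(x) = x*sin(x) - 1
f'(x) = sin(x) + x*cos(x)
x₀ = 1.3

Newton-Raphson formula: x_{n+1} = x_n - f(x_n)/f'(x_n)

Iteration 1:
  f(1.300000) = 0.252626
  f'(1.300000) = 1.311307
  x_1 = 1.300000 - 0.252626/1.311307 = 1.107348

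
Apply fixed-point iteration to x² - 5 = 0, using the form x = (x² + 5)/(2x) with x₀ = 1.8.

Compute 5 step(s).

Equation: x² - 5 = 0
Fixed-point form: x = (x² + 5)/(2x)
x₀ = 1.8

x_1 = g(1.800000) = 2.288889
x_2 = g(2.288889) = 2.236677
x_3 = g(2.236677) = 2.236068
x_4 = g(2.236068) = 2.236068
x_5 = g(2.236068) = 2.236068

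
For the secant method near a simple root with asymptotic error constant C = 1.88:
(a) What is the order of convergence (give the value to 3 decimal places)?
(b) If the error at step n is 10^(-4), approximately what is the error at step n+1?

(a) Secant method has superlinear convergence with order φ = (1+√5)/2 ≈ 1.618.
    This means |e_{n+1}| ≈ C|e_n|^1.618.

(b) With |e_n| = 10^(-4) and C = 1.88:
    |e_{n+1}| ≈ 1.88 × (10^(-4))^1.618 = 1.88 × 10^(-6.47)

(a) ≈ 1.618 (golden ratio); (b) |e_{n+1}| ≈ 6.339e-07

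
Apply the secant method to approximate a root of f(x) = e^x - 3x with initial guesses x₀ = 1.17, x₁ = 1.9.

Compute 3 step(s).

f(x) = e^x - 3x
x₀ = 1.17, x₁ = 1.9

Secant formula: x_{n+1} = x_n - f(x_n)(x_n - x_{n-1})/(f(x_n) - f(x_{n-1}))

Iteration 1:
  f(1.170000) = -0.288007
  f(1.900000) = 0.985894
  x_2 = 1.900000 - 0.985894×(1.900000 - 1.170000)/(0.985894 - (-0.288007))
       = 1.335040
Iteration 2:
  f(1.900000) = 0.985894
  f(1.335040) = -0.204972
  x_3 = 1.335040 - (-0.204972)×(1.335040 - 1.900000)/(-0.204972 - 0.985894)
       = 1.432281
Iteration 3:
  f(1.335040) = -0.204972
  f(1.432281) = -0.108601
  x_4 = 1.432281 - (-0.108601)×(1.432281 - 1.335040)/(-0.108601 - (-0.204972))
       = 1.541863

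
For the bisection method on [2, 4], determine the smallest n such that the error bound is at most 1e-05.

We need (b-a)/2^n ≤ 1e-05
(4 - 2)/2^n ≤ 1e-05
2/2^n ≤ 1e-05
2^n ≥ 200000
n ≥ log₂(200000) = 17.61
n ≥ 18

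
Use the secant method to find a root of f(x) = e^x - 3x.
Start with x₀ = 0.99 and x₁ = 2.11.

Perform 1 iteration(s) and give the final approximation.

f(x) = e^x - 3x
x₀ = 0.99, x₁ = 2.11

Secant formula: x_{n+1} = x_n - f(x_n)(x_n - x_{n-1})/(f(x_n) - f(x_{n-1}))

Iteration 1:
  f(0.990000) = -0.278766
  f(2.110000) = 1.918241
  x_2 = 2.110000 - 1.918241×(2.110000 - 0.990000)/(1.918241 - (-0.278766))
       = 1.132110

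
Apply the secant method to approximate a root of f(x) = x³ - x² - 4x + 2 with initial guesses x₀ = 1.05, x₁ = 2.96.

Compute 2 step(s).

f(x) = x³ - x² - 4x + 2
x₀ = 1.05, x₁ = 2.96

Secant formula: x_{n+1} = x_n - f(x_n)(x_n - x_{n-1})/(f(x_n) - f(x_{n-1}))

Iteration 1:
  f(1.050000) = -2.144875
  f(2.960000) = 7.332736
  x_2 = 2.960000 - 7.332736×(2.960000 - 1.050000)/(7.332736 - (-2.144875))
       = 1.482251
Iteration 2:
  f(2.960000) = 7.332736
  f(1.482251) = -2.869466
  x_3 = 1.482251 - (-2.869466)×(1.482251 - 2.960000)/(-2.869466 - 7.332736)
       = 1.897882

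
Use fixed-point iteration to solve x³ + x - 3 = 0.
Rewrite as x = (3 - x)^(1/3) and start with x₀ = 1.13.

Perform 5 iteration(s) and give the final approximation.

Equation: x³ + x - 3 = 0
Fixed-point form: x = (3 - x)^(1/3)
x₀ = 1.13

x_1 = g(1.130000) = 1.232009
x_2 = g(1.232009) = 1.209187
x_3 = g(1.209187) = 1.214367
x_4 = g(1.214367) = 1.213195
x_5 = g(1.213195) = 1.213461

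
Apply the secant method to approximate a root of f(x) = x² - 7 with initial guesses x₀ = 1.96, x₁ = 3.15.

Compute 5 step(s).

f(x) = x² - 7
x₀ = 1.96, x₁ = 3.15

Secant formula: x_{n+1} = x_n - f(x_n)(x_n - x_{n-1})/(f(x_n) - f(x_{n-1}))

Iteration 1:
  f(1.960000) = -3.158400
  f(3.150000) = 2.922500
  x_2 = 3.150000 - 2.922500×(3.150000 - 1.960000)/(2.922500 - (-3.158400))
       = 2.578082
Iteration 2:
  f(3.150000) = 2.922500
  f(2.578082) = -0.353492
  x_3 = 2.578082 - (-0.353492)×(2.578082 - 3.150000)/(-0.353492 - 2.922500)
       = 2.639794
Iteration 3:
  f(2.578082) = -0.353492
  f(2.639794) = -0.031486
  x_4 = 2.639794 - (-0.031486)×(2.639794 - 2.578082)/(-0.031486 - (-0.353492))
       = 2.645829
Iteration 4:
  f(2.639794) = -0.031486
  f(2.645829) = 0.000409
  x_5 = 2.645829 - 0.000409×(2.645829 - 2.639794)/(0.000409 - (-0.031486))
       = 2.645751
Iteration 5:
  f(2.645829) = 0.000409
  f(2.645751) = 0.000000
  x_6 = 2.645751 - 0.000000×(2.645751 - 2.645829)/(0.000000 - 0.000409)
       = 2.645751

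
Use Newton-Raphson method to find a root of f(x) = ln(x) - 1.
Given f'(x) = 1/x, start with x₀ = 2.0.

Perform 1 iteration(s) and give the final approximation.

f(x) = ln(x) - 1
f'(x) = 1/x
x₀ = 2.0

Newton-Raphson formula: x_{n+1} = x_n - f(x_n)/f'(x_n)

Iteration 1:
  f(2.000000) = -0.306853
  f'(2.000000) = 0.500000
  x_1 = 2.000000 - (-0.306853)/0.500000 = 2.613706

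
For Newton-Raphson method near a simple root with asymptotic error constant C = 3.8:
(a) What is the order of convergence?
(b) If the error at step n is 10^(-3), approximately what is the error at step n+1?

(a) Newton-Raphson has quadratic (order 2) convergence near simple roots.
    This means |e_{n+1}| ≈ C|e_n|².

(b) With |e_n| = 10^(-3) and C = 3.8:
    |e_{n+1}| ≈ 3.8 × (10^(-3))² = 3.8 × 10^(-6)

(a) 2 (quadratic); (b) |e_{n+1}| ≈ 3.800e-06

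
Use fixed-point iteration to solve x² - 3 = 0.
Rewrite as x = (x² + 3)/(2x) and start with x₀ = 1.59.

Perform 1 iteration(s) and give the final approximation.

Equation: x² - 3 = 0
Fixed-point form: x = (x² + 3)/(2x)
x₀ = 1.59

x_1 = g(1.590000) = 1.738396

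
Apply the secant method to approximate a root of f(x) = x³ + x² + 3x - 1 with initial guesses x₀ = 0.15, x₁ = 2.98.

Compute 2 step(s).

f(x) = x³ + x² + 3x - 1
x₀ = 0.15, x₁ = 2.98

Secant formula: x_{n+1} = x_n - f(x_n)(x_n - x_{n-1})/(f(x_n) - f(x_{n-1}))

Iteration 1:
  f(0.150000) = -0.524125
  f(2.980000) = 43.283992
  x_2 = 2.980000 - 43.283992×(2.980000 - 0.150000)/(43.283992 - (-0.524125))
       = 0.183858
Iteration 2:
  f(2.980000) = 43.283992
  f(0.183858) = -0.408406
  x_3 = 0.183858 - (-0.408406)×(0.183858 - 2.980000)/(-0.408406 - 43.283992)
       = 0.209995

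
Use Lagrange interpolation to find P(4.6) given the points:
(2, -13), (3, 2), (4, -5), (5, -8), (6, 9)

Lagrange interpolation formula:
P(x) = Σ yᵢ × Lᵢ(x)
where Lᵢ(x) = Π_{j≠i} (x - xⱼ)/(xᵢ - xⱼ)

L_0(4.6) = (4.6 - 3)/(2 - 3) × (4.6 - 4)/(2 - 4) × (4.6 - 5)/(2 - 5) × (4.6 - 6)/(2 - 6) = 0.022400
L_1(4.6) = (4.6 - 2)/(3 - 2) × (4.6 - 4)/(3 - 4) × (4.6 - 5)/(3 - 5) × (4.6 - 6)/(3 - 6) = -0.145600
L_2(4.6) = (4.6 - 2)/(4 - 2) × (4.6 - 3)/(4 - 3) × (4.6 - 5)/(4 - 5) × (4.6 - 6)/(4 - 6) = 0.582400
L_3(4.6) = (4.6 - 2)/(5 - 2) × (4.6 - 3)/(5 - 3) × (4.6 - 4)/(5 - 4) × (4.6 - 6)/(5 - 6) = 0.582400
L_4(4.6) = (4.6 - 2)/(6 - 2) × (4.6 - 3)/(6 - 3) × (4.6 - 4)/(6 - 4) × (4.6 - 5)/(6 - 5) = -0.041600

P(4.6) = (-13)×L_0(4.6) + 2×L_1(4.6) + (-5)×L_2(4.6) + (-8)×L_3(4.6) + 9×L_4(4.6)
P(4.6) = -8.528000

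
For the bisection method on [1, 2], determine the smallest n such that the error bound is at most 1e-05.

We need (b-a)/2^n ≤ 1e-05
(2 - 1)/2^n ≤ 1e-05
1/2^n ≤ 1e-05
2^n ≥ 100000
n ≥ log₂(100000) = 16.61
n ≥ 17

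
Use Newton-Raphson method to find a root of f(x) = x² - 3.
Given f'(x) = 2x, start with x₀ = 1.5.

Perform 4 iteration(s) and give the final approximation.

f(x) = x² - 3
f'(x) = 2x
x₀ = 1.5

Newton-Raphson formula: x_{n+1} = x_n - f(x_n)/f'(x_n)

Iteration 1:
  f(1.500000) = -0.750000
  f'(1.500000) = 3.000000
  x_1 = 1.500000 - (-0.750000)/3.000000 = 1.750000
Iteration 2:
  f(1.750000) = 0.062500
  f'(1.750000) = 3.500000
  x_2 = 1.750000 - 0.062500/3.500000 = 1.732143
Iteration 3:
  f(1.732143) = 0.000319
  f'(1.732143) = 3.464286
  x_3 = 1.732143 - 0.000319/3.464286 = 1.732051
Iteration 4:
  f(1.732051) = 0.000000
  f'(1.732051) = 3.464102
  x_4 = 1.732051 - 0.000000/3.464102 = 1.732051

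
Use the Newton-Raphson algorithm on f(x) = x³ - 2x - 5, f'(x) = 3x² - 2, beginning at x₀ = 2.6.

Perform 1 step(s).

f(x) = x³ - 2x - 5
f'(x) = 3x² - 2
x₀ = 2.6

Newton-Raphson formula: x_{n+1} = x_n - f(x_n)/f'(x_n)

Iteration 1:
  f(2.600000) = 7.376000
  f'(2.600000) = 18.280000
  x_1 = 2.600000 - 7.376000/18.280000 = 2.196499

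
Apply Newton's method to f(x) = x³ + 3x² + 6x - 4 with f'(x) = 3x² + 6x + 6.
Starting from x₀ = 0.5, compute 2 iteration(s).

f(x) = x³ + 3x² + 6x - 4
f'(x) = 3x² + 6x + 6
x₀ = 0.5

Newton-Raphson formula: x_{n+1} = x_n - f(x_n)/f'(x_n)

Iteration 1:
  f(0.500000) = -0.125000
  f'(0.500000) = 9.750000
  x_1 = 0.500000 - (-0.125000)/9.750000 = 0.512821
Iteration 2:
  f(0.512821) = 0.000742
  f'(0.512821) = 9.865878
  x_2 = 0.512821 - 0.000742/9.865878 = 0.512745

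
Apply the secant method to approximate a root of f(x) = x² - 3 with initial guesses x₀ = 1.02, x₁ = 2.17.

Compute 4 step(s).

f(x) = x² - 3
x₀ = 1.02, x₁ = 2.17

Secant formula: x_{n+1} = x_n - f(x_n)(x_n - x_{n-1})/(f(x_n) - f(x_{n-1}))

Iteration 1:
  f(1.020000) = -1.959600
  f(2.170000) = 1.708900
  x_2 = 2.170000 - 1.708900×(2.170000 - 1.020000)/(1.708900 - (-1.959600))
       = 1.634295
Iteration 2:
  f(2.170000) = 1.708900
  f(1.634295) = -0.329081
  x_3 = 1.634295 - (-0.329081)×(1.634295 - 2.170000)/(-0.329081 - 1.708900)
       = 1.720797
Iteration 3:
  f(1.634295) = -0.329081
  f(1.720797) = -0.038857
  x_4 = 1.720797 - (-0.038857)×(1.720797 - 1.634295)/(-0.038857 - (-0.329081))
       = 1.732379
Iteration 4:
  f(1.720797) = -0.038857
  f(1.732379) = 0.001136
  x_5 = 1.732379 - 0.001136×(1.732379 - 1.720797)/(0.001136 - (-0.038857))
       = 1.732050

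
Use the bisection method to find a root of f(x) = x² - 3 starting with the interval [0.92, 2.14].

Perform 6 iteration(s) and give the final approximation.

f(x) = x² - 3
Initial interval: [0.92, 2.14]

Iteration 1:
  c_1 = (0.920000 + 2.140000)/2 = 1.530000
  f(c_1) = f(1.530000) = -0.659100
  f(a) × f(c) ≥ 0, new interval: [1.530000, 2.140000]
Iteration 2:
  c_2 = (1.530000 + 2.140000)/2 = 1.835000
  f(c_2) = f(1.835000) = 0.367225
  f(a) × f(c) < 0, new interval: [1.530000, 1.835000]
Iteration 3:
  c_3 = (1.530000 + 1.835000)/2 = 1.682500
  f(c_3) = f(1.682500) = -0.169194
  f(a) × f(c) ≥ 0, new interval: [1.682500, 1.835000]
Iteration 4:
  c_4 = (1.682500 + 1.835000)/2 = 1.758750
  f(c_4) = f(1.758750) = 0.093202
  f(a) × f(c) < 0, new interval: [1.682500, 1.758750]
Iteration 5:
  c_5 = (1.682500 + 1.758750)/2 = 1.720625
  f(c_5) = f(1.720625) = -0.039450
  f(a) × f(c) ≥ 0, new interval: [1.720625, 1.758750]
Iteration 6:
  c_6 = (1.720625 + 1.758750)/2 = 1.739688
  f(c_6) = f(1.739688) = 0.026513
  f(a) × f(c) < 0, new interval: [1.720625, 1.739688]

After 6 iteration(s), the approximation is c_6 = 1.739688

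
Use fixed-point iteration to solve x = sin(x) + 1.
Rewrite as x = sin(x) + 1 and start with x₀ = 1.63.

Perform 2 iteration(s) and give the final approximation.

Equation: x = sin(x) + 1
Fixed-point form: x = sin(x) + 1
x₀ = 1.63

x_1 = g(1.630000) = 1.998248
x_2 = g(1.998248) = 1.910025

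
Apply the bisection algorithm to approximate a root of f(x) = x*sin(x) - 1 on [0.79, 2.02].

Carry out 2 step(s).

f(x) = x*sin(x) - 1
Initial interval: [0.79, 2.02]

Iteration 1:
  c_1 = (0.790000 + 2.020000)/2 = 1.405000
  f(c_1) = f(1.405000) = 0.385734
  f(a) × f(c) < 0, new interval: [0.790000, 1.405000]
Iteration 2:
  c_2 = (0.790000 + 1.405000)/2 = 1.097500
  f(c_2) = f(1.097500) = -0.023148
  f(a) × f(c) ≥ 0, new interval: [1.097500, 1.405000]

After 2 iteration(s), the approximation is c_2 = 1.097500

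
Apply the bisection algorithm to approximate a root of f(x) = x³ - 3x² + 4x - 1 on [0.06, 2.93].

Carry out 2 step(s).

f(x) = x³ - 3x² + 4x - 1
Initial interval: [0.06, 2.93]

Iteration 1:
  c_1 = (0.060000 + 2.930000)/2 = 1.495000
  f(c_1) = f(1.495000) = 1.616287
  f(a) × f(c) < 0, new interval: [0.060000, 1.495000]
Iteration 2:
  c_2 = (0.060000 + 1.495000)/2 = 0.777500
  f(c_2) = f(0.777500) = 0.766485
  f(a) × f(c) < 0, new interval: [0.060000, 0.777500]

After 2 iteration(s), the approximation is c_2 = 0.777500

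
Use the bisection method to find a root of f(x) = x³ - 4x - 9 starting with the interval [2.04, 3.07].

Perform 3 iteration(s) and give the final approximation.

f(x) = x³ - 4x - 9
Initial interval: [2.04, 3.07]

Iteration 1:
  c_1 = (2.040000 + 3.070000)/2 = 2.555000
  f(c_1) = f(2.555000) = -2.540896
  f(a) × f(c) ≥ 0, new interval: [2.555000, 3.070000]
Iteration 2:
  c_2 = (2.555000 + 3.070000)/2 = 2.812500
  f(c_2) = f(2.812500) = 1.997314
  f(a) × f(c) < 0, new interval: [2.555000, 2.812500]
Iteration 3:
  c_3 = (2.555000 + 2.812500)/2 = 2.683750
  f(c_3) = f(2.683750) = -0.405253
  f(a) × f(c) ≥ 0, new interval: [2.683750, 2.812500]

After 3 iteration(s), the approximation is c_3 = 2.683750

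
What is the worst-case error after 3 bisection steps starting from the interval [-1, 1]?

Bisection error bound: |error| ≤ (b-a)/2^n
|error| ≤ (1 - (-1))/2^3 = 2/2^3
|error| ≤ 0.2500000000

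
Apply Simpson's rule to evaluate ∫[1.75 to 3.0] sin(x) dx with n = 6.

f(x) = sin(x)
a = 1.75, b = 3.0, n = 6
h = (b - a)/n = 0.208333

Simpson's rule: (h/3)[f(x₀) + 4f(x₁) + 2f(x₂) + ... + f(xₙ)]

x_0 = 1.7500, f(x_0) = 0.983986, coefficient = 1
x_1 = 1.9583, f(x_1) = 0.925843, coefficient = 4
x_2 = 2.1667, f(x_2) = 0.827660, coefficient = 2
x_3 = 2.3750, f(x_3) = 0.693685, coefficient = 4
x_4 = 2.5833, f(x_4) = 0.529711, coefficient = 2
x_5 = 2.7917, f(x_5) = 0.342828, coefficient = 4
x_6 = 3.0000, f(x_6) = 0.141120, coefficient = 1

I ≈ (0.208333/3) × 11.689272 = 0.811755
Exact value: 0.811746
Error: 0.000009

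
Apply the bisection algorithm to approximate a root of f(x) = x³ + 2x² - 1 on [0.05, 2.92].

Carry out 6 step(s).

f(x) = x³ + 2x² - 1
Initial interval: [0.05, 2.92]

Iteration 1:
  c_1 = (0.050000 + 2.920000)/2 = 1.485000
  f(c_1) = f(1.485000) = 6.685209
  f(a) × f(c) < 0, new interval: [0.050000, 1.485000]
Iteration 2:
  c_2 = (0.050000 + 1.485000)/2 = 0.767500
  f(c_2) = f(0.767500) = 0.630213
  f(a) × f(c) < 0, new interval: [0.050000, 0.767500]
Iteration 3:
  c_3 = (0.050000 + 0.767500)/2 = 0.408750
  f(c_3) = f(0.408750) = -0.597554
  f(a) × f(c) ≥ 0, new interval: [0.408750, 0.767500]
Iteration 4:
  c_4 = (0.408750 + 0.767500)/2 = 0.588125
  f(c_4) = f(0.588125) = -0.104791
  f(a) × f(c) ≥ 0, new interval: [0.588125, 0.767500]
Iteration 5:
  c_5 = (0.588125 + 0.767500)/2 = 0.677812
  f(c_5) = f(0.677812) = 0.230267
  f(a) × f(c) < 0, new interval: [0.588125, 0.677812]
Iteration 6:
  c_6 = (0.588125 + 0.677812)/2 = 0.632969
  f(c_6) = f(0.632969) = 0.054897
  f(a) × f(c) < 0, new interval: [0.588125, 0.632969]

After 6 iteration(s), the approximation is c_6 = 0.632969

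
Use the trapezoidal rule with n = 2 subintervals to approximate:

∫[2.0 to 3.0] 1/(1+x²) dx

f(x) = 1/(1+x²)
a = 2.0, b = 3.0, n = 2
h = (b - a)/n = 0.500000

Trapezoidal rule: (h/2)[f(x₀) + 2f(x₁) + 2f(x₂) + ... + f(xₙ)]

x_0 = 2.0000, f(x_0) = 0.200000, coefficient = 1
x_1 = 2.5000, f(x_1) = 0.137931, coefficient = 2
x_2 = 3.0000, f(x_2) = 0.100000, coefficient = 1

I ≈ (0.500000/2) × 0.575862 = 0.143966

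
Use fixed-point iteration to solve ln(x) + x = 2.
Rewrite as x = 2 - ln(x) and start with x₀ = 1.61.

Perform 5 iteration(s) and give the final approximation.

Equation: ln(x) + x = 2
Fixed-point form: x = 2 - ln(x)
x₀ = 1.61

x_1 = g(1.610000) = 1.523766
x_2 = g(1.523766) = 1.578815
x_3 = g(1.578815) = 1.543325
x_4 = g(1.543325) = 1.566061
x_5 = g(1.566061) = 1.551437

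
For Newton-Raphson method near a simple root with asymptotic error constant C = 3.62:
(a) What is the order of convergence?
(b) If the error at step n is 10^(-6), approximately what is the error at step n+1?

(a) Newton-Raphson has quadratic (order 2) convergence near simple roots.
    This means |e_{n+1}| ≈ C|e_n|².

(b) With |e_n| = 10^(-6) and C = 3.62:
    |e_{n+1}| ≈ 3.62 × (10^(-6))² = 3.62 × 10^(-12)

(a) 2 (quadratic); (b) |e_{n+1}| ≈ 3.620e-12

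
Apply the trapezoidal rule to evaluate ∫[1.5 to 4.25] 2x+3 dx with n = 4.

f(x) = 2x+3
a = 1.5, b = 4.25, n = 4
h = (b - a)/n = 0.687500

Trapezoidal rule: (h/2)[f(x₀) + 2f(x₁) + 2f(x₂) + ... + f(xₙ)]

x_0 = 1.5000, f(x_0) = 6.000000, coefficient = 1
x_1 = 2.1875, f(x_1) = 7.375000, coefficient = 2
x_2 = 2.8750, f(x_2) = 8.750000, coefficient = 2
x_3 = 3.5625, f(x_3) = 10.125000, coefficient = 2
x_4 = 4.2500, f(x_4) = 11.500000, coefficient = 1

I ≈ (0.687500/2) × 70.000000 = 24.062500
Exact value: 24.062500
Error: 0.000000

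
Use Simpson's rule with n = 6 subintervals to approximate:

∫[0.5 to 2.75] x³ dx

f(x) = x³
a = 0.5, b = 2.75, n = 6
h = (b - a)/n = 0.375000

Simpson's rule: (h/3)[f(x₀) + 4f(x₁) + 2f(x₂) + ... + f(xₙ)]

x_0 = 0.5000, f(x_0) = 0.125000, coefficient = 1
x_1 = 0.8750, f(x_1) = 0.669922, coefficient = 4
x_2 = 1.2500, f(x_2) = 1.953125, coefficient = 2
x_3 = 1.6250, f(x_3) = 4.291016, coefficient = 4
x_4 = 2.0000, f(x_4) = 8.000000, coefficient = 2
x_5 = 2.3750, f(x_5) = 13.396484, coefficient = 4
x_6 = 2.7500, f(x_6) = 20.796875, coefficient = 1

I ≈ (0.375000/3) × 114.257812 = 14.282227
Exact value: 14.282227
Error: 0.000000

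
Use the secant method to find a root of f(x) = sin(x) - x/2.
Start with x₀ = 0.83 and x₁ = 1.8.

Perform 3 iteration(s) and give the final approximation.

f(x) = sin(x) - x/2
x₀ = 0.83, x₁ = 1.8

Secant formula: x_{n+1} = x_n - f(x_n)(x_n - x_{n-1})/(f(x_n) - f(x_{n-1}))

Iteration 1:
  f(0.830000) = 0.322931
  f(1.800000) = 0.073848
  x_2 = 1.800000 - 0.073848×(1.800000 - 0.830000)/(0.073848 - 0.322931)
       = 2.087583
Iteration 2:
  f(1.800000) = 0.073848
  f(2.087583) = -0.174380
  x_3 = 2.087583 - (-0.174380)×(2.087583 - 1.800000)/(-0.174380 - 0.073848)
       = 1.885556
Iteration 3:
  f(2.087583) = -0.174380
  f(1.885556) = 0.008093
  x_4 = 1.885556 - 0.008093×(1.885556 - 2.087583)/(0.008093 - (-0.174380))
       = 1.894516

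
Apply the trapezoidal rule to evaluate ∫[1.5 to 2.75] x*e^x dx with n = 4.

f(x) = x*e^x
a = 1.5, b = 2.75, n = 4
h = (b - a)/n = 0.312500

Trapezoidal rule: (h/2)[f(x₀) + 2f(x₁) + 2f(x₂) + ... + f(xₙ)]

x_0 = 1.5000, f(x_0) = 6.722534, coefficient = 1
x_1 = 1.8125, f(x_1) = 11.102909, coefficient = 2
x_2 = 2.1250, f(x_2) = 17.792407, coefficient = 2
x_3 = 2.4375, f(x_3) = 27.895710, coefficient = 2
x_4 = 2.7500, f(x_4) = 43.017238, coefficient = 1

I ≈ (0.312500/2) × 163.321823 = 25.519035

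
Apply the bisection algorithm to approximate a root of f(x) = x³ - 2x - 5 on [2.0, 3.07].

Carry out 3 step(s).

f(x) = x³ - 2x - 5
Initial interval: [2.0, 3.07]

Iteration 1:
  c_1 = (2.000000 + 3.070000)/2 = 2.535000
  f(c_1) = f(2.535000) = 6.220480
  f(a) × f(c) < 0, new interval: [2.000000, 2.535000]
Iteration 2:
  c_2 = (2.000000 + 2.535000)/2 = 2.267500
  f(c_2) = f(2.267500) = 2.123479
  f(a) × f(c) < 0, new interval: [2.000000, 2.267500]
Iteration 3:
  c_3 = (2.000000 + 2.267500)/2 = 2.133750
  f(c_3) = f(2.133750) = 0.447227
  f(a) × f(c) < 0, new interval: [2.000000, 2.133750]

After 3 iteration(s), the approximation is c_3 = 2.133750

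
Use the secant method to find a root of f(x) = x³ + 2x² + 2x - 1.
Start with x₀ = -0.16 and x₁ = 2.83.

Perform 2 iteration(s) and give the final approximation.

f(x) = x³ + 2x² + 2x - 1
x₀ = -0.16, x₁ = 2.83

Secant formula: x_{n+1} = x_n - f(x_n)(x_n - x_{n-1})/(f(x_n) - f(x_{n-1}))

Iteration 1:
  f(-0.160000) = -1.272896
  f(2.830000) = 43.342987
  x_2 = 2.830000 - 43.342987×(2.830000 - (-0.160000))/(43.342987 - (-1.272896))
       = -0.074695
Iteration 2:
  f(2.830000) = 43.342987
  f(-0.074695) = -1.138648
  x_3 = -0.074695 - (-1.138648)×(-0.074695 - 2.830000)/(-1.138648 - 43.342987)
       = -0.000340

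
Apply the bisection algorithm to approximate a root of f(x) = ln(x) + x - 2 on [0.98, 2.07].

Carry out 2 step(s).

f(x) = ln(x) + x - 2
Initial interval: [0.98, 2.07]

Iteration 1:
  c_1 = (0.980000 + 2.070000)/2 = 1.525000
  f(c_1) = f(1.525000) = -0.053006
  f(a) × f(c) ≥ 0, new interval: [1.525000, 2.070000]
Iteration 2:
  c_2 = (1.525000 + 2.070000)/2 = 1.797500
  f(c_2) = f(1.797500) = 0.383897
  f(a) × f(c) < 0, new interval: [1.525000, 1.797500]

After 2 iteration(s), the approximation is c_2 = 1.797500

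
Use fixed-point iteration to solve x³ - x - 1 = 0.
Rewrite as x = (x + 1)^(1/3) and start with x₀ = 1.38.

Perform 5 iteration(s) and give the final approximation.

Equation: x³ - x - 1 = 0
Fixed-point form: x = (x + 1)^(1/3)
x₀ = 1.38

x_1 = g(1.380000) = 1.335136
x_2 = g(1.335136) = 1.326694
x_3 = g(1.326694) = 1.325093
x_4 = g(1.325093) = 1.324789
x_5 = g(1.324789) = 1.324731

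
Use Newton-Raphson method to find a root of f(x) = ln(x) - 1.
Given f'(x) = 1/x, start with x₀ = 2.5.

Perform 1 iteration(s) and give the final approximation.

f(x) = ln(x) - 1
f'(x) = 1/x
x₀ = 2.5

Newton-Raphson formula: x_{n+1} = x_n - f(x_n)/f'(x_n)

Iteration 1:
  f(2.500000) = -0.083709
  f'(2.500000) = 0.400000
  x_1 = 2.500000 - (-0.083709)/0.400000 = 2.709273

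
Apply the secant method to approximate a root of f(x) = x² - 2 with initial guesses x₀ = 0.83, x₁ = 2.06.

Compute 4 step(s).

f(x) = x² - 2
x₀ = 0.83, x₁ = 2.06

Secant formula: x_{n+1} = x_n - f(x_n)(x_n - x_{n-1})/(f(x_n) - f(x_{n-1}))

Iteration 1:
  f(0.830000) = -1.311100
  f(2.060000) = 2.243600
  x_2 = 2.060000 - 2.243600×(2.060000 - 0.830000)/(2.243600 - (-1.311100))
       = 1.283668
Iteration 2:
  f(2.060000) = 2.243600
  f(1.283668) = -0.352197
  x_3 = 1.283668 - (-0.352197)×(1.283668 - 2.060000)/(-0.352197 - 2.243600)
       = 1.389000
Iteration 3:
  f(1.283668) = -0.352197
  f(1.389000) = -0.070678
  x_4 = 1.389000 - (-0.070678)×(1.389000 - 1.283668)/(-0.070678 - (-0.352197))
       = 1.415445
Iteration 4:
  f(1.389000) = -0.070678
  f(1.415445) = 0.003485
  x_5 = 1.415445 - 0.003485×(1.415445 - 1.389000)/(0.003485 - (-0.070678))
       = 1.414202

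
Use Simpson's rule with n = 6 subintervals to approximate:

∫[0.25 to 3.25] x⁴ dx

f(x) = x⁴
a = 0.25, b = 3.25, n = 6
h = (b - a)/n = 0.500000

Simpson's rule: (h/3)[f(x₀) + 4f(x₁) + 2f(x₂) + ... + f(xₙ)]

x_0 = 0.2500, f(x_0) = 0.003906, coefficient = 1
x_1 = 0.7500, f(x_1) = 0.316406, coefficient = 4
x_2 = 1.2500, f(x_2) = 2.441406, coefficient = 2
x_3 = 1.7500, f(x_3) = 9.378906, coefficient = 4
x_4 = 2.2500, f(x_4) = 25.628906, coefficient = 2
x_5 = 2.7500, f(x_5) = 57.191406, coefficient = 4
x_6 = 3.2500, f(x_6) = 111.566406, coefficient = 1

I ≈ (0.500000/3) × 435.257812 = 72.542969
Exact value: 72.517969
Error: 0.025000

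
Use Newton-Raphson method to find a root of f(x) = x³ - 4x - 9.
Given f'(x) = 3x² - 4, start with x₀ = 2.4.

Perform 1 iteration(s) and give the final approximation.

f(x) = x³ - 4x - 9
f'(x) = 3x² - 4
x₀ = 2.4

Newton-Raphson formula: x_{n+1} = x_n - f(x_n)/f'(x_n)

Iteration 1:
  f(2.400000) = -4.776000
  f'(2.400000) = 13.280000
  x_1 = 2.400000 - (-4.776000)/13.280000 = 2.759639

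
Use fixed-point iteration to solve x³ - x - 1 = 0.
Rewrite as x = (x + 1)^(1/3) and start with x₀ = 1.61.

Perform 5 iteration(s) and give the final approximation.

Equation: x³ - x - 1 = 0
Fixed-point form: x = (x + 1)^(1/3)
x₀ = 1.61

x_1 = g(1.610000) = 1.376830
x_2 = g(1.376830) = 1.334543
x_3 = g(1.334543) = 1.326582
x_4 = g(1.326582) = 1.325072
x_5 = g(1.325072) = 1.324785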